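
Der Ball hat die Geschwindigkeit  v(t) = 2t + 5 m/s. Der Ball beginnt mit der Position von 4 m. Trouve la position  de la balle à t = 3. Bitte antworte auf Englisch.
We must find the integral of our velocity equation v(t) = 2·t + 5 1 time. Taking ∫v(t)dt and applying x(0) = 4, we find x(t) = t^2 + 5·t + 4. We have position x(t) = t^2 + 5·t + 4. Substituting t = 3: x(3) = 28.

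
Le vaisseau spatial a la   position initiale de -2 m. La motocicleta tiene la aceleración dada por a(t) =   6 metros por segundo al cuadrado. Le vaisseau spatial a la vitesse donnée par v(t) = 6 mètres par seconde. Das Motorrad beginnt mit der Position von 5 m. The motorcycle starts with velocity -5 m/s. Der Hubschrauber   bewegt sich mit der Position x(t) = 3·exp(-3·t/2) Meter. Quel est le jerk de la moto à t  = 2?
Pour résoudre ceci, nous devons prendre 1 dérivée de notre équation de l'accélération a(t) = 6. En dérivant l'accélération, nous obtenons le jerk: j(t) = 0. En utilisant j(t) = 0 et en substituant t = 2, nous trouvons j = 0.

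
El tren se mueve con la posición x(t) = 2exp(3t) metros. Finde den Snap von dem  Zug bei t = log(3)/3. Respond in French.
Nous devons dériver notre équation de la position x(t) = 2·exp(3·t) 4 fois. La dérivée de la position donne la vitesse: v(t) = 6·exp(3·t). En prenant d/dt de v(t), nous trouvons a(t) = 18·exp(3·t). En prenant d/dt de a(t), nous trouvons j(t) = 54·exp(3·t). En prenant d/dt de j(t), nous trouvons s(t) = 162·exp(3·t). Nous avons le snap s(t) = 162·exp(3·t). En substituant t = log(3)/3: s(log(3)/3) = 486.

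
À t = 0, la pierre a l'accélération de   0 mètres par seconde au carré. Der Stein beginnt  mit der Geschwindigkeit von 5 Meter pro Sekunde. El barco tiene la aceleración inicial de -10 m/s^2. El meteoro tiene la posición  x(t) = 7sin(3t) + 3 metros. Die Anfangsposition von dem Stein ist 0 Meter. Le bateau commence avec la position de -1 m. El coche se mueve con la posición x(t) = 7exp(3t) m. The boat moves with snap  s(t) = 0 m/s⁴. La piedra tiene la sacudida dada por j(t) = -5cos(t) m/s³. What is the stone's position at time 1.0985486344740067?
We need to integrate our jerk equation j(t) = -5·cos(t) 3 times. The integral of jerk is acceleration. Using a(0) = 0, we get a(t) = -5·sin(t). Finding the integral of a(t) and using v(0) = 5: v(t) = 5·cos(t). The integral of velocity, with x(0) = 0, gives position: x(t) = 5·sin(t). We have position x(t) = 5·sin(t). Substituting t = 1.0985486344740067: x(1.0985486344740067) = 4.45274043936097.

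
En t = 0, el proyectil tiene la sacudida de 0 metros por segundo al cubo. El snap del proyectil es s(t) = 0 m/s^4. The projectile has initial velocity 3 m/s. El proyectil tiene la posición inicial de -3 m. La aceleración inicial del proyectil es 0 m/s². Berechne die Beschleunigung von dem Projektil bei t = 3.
Ausgehend von dem Snap s(t) = 0, nehmen wir 2 Integrale. Mit ∫s(t)dt und Anwendung von j(0) = 0, finden wir j(t) = 0. Durch Integration von dem Ruck und Verwendung der Anfangsbedingung a(0) = 0, erhalten wir a(t) = 0. Mit a(t) = 0 und Einsetzen von t = 3, finden wir a = 0.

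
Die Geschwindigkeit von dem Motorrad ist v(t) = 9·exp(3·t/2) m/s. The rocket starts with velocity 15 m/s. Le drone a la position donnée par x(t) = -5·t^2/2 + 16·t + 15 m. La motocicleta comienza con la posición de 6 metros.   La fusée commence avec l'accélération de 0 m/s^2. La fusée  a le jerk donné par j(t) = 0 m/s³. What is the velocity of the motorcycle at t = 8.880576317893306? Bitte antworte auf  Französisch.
Nous avons la vitesse v(t) = 9·exp(3·t/2). En substituant t = 8.880576317893306: v(8.880576317893306) = 5488080.15715167.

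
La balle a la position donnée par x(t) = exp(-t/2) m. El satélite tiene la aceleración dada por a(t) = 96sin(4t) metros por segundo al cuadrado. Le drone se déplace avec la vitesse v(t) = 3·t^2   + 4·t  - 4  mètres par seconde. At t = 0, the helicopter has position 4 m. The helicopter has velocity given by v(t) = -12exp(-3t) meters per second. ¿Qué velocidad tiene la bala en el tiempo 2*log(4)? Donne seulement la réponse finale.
La respuesta es -1/8.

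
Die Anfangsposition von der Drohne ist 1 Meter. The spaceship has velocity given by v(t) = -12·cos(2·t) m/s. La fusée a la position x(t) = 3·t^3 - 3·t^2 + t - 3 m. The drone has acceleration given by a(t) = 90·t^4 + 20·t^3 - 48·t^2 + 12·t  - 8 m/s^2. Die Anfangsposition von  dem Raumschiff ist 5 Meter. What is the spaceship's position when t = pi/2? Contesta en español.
Necesitamos integrar nuestra ecuación de la velocidad v(t) = -12·cos(2·t) 1 vez. La integral de la velocidad es la posición. Usando x(0) = 5, obtenemos x(t) = 5 - 6·sin(2·t). De la ecuación de la posición x(t) = 5 - 6·sin(2·t), sustituimos t = pi/2 para obtener x = 5.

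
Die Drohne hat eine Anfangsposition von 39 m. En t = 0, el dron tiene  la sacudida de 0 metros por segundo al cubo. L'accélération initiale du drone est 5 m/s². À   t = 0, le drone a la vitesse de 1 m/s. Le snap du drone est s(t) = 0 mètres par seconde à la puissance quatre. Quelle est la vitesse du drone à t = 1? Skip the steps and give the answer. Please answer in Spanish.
La velocidad en t = 1 es v = 6.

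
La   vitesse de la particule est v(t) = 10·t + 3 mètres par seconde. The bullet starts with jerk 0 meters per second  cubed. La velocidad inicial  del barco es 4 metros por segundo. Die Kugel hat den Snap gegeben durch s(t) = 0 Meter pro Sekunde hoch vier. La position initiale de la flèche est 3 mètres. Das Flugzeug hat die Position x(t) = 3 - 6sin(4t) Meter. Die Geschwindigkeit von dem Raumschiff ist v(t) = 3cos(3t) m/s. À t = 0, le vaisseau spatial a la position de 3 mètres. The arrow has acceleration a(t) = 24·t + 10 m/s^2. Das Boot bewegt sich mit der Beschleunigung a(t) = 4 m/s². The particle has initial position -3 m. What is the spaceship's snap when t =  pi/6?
Starting from velocity v(t) = 3·cos(3·t), we take 3 derivatives. Differentiating velocity, we get acceleration: a(t) = -9·sin(3·t). The derivative of acceleration gives jerk: j(t) = -27·cos(3·t). Differentiating jerk, we get snap: s(t) = 81·sin(3·t). From the given snap equation s(t) = 81·sin(3·t), we substitute t = pi/6 to get s = 81.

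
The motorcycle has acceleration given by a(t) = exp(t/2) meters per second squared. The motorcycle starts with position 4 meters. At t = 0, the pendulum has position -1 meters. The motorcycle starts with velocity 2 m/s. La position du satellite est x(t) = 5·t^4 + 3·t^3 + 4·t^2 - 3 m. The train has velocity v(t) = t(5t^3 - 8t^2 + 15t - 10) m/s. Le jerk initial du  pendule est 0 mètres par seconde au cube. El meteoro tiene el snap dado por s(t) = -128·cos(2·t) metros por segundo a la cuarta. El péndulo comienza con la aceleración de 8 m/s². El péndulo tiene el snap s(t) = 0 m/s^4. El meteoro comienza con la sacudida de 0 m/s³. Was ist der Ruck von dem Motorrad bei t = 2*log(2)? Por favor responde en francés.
Nous devons dériver notre équation de l'accélération a(t) = exp(t/2) 1 fois. La dérivée de l'accélération donne le jerk: j(t) = exp(t/2)/2. En utilisant j(t) = exp(t/2)/2 et en substituant t = 2*log(2), nous trouvons j = 1.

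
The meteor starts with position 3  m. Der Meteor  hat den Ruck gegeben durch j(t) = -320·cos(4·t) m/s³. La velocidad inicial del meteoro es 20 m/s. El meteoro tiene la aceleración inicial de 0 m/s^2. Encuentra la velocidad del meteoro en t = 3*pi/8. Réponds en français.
En partant du jerk j(t) = -320·cos(4·t), nous prenons 2 intégrales. En intégrant le jerk et en utilisant la condition initiale a(0) = 0, nous obtenons a(t) = -80·sin(4·t). En prenant ∫a(t)dt et en appliquant v(0) = 20, nous trouvons v(t) = 20·cos(4·t). En utilisant v(t) = 20·cos(4·t) et en substituant t = 3*pi/8, nous trouvons v = 0.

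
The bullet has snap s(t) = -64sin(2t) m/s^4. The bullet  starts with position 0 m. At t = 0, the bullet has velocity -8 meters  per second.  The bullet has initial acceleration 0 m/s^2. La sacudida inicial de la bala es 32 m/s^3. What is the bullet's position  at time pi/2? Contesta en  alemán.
Wir müssen die Stammfunktion unserer Gleichung für den Snap s(t) = -64·sin(2·t) 4-mal finden. Durch Integration von dem Snap und Verwendung der Anfangsbedingung j(0) = 32, erhalten wir j(t) = 32·cos(2·t). Durch Integration von dem Ruck und Verwendung der Anfangsbedingung a(0) = 0, erhalten wir a(t) = 16·sin(2·t). Das Integral von der Beschleunigung, mit v(0) = -8, ergibt die Geschwindigkeit: v(t) = -8·cos(2·t). Durch Integration von der Geschwindigkeit und Verwendung der Anfangsbedingung x(0) = 0, erhalten wir x(t) = -4·sin(2·t). Aus der Gleichung für die Position x(t) = -4·sin(2·t), setzen wir t = pi/2 ein und erhalten x = 0.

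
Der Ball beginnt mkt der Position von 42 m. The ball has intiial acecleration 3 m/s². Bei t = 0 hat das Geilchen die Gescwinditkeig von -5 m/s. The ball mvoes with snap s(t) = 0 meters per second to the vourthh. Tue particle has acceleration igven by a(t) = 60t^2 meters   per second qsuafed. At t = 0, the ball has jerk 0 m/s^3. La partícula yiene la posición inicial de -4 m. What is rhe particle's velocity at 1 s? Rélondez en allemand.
Um dies zu lösen, müssen wir 1 Stammfunktion unserer Gleichung für die Beschleunigung a(t) = 60·t^2 finden. Mit ∫a(t)dt und Anwendung von v(0) = -5, finden wir v(t) = 20·t^3 - 5. Aus der Gleichung für die Geschwindigkeit v(t) = 20·t^3 - 5, setzen wir t = 1 ein und erhalten v = 15.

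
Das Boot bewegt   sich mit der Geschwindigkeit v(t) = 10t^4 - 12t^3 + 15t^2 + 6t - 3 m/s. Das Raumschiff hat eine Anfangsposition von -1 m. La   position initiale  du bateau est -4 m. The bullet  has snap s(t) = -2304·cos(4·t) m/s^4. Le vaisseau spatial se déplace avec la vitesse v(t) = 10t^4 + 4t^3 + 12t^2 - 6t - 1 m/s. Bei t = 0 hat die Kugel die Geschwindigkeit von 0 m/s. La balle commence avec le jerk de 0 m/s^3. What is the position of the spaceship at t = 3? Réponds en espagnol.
Necesitamos integrar nuestra ecuación de la velocidad v(t) = 10·t^4 + 4·t^3 + 12·t^2 - 6·t - 1 1 vez. La antiderivada de la velocidad, con x(0) = -1, da la posición: x(t) = 2·t^5 + t^4 + 4·t^3 - 3·t^2 - t - 1. De la ecuación de la posición x(t) = 2·t^5 + t^4 + 4·t^3 - 3·t^2 - t - 1, sustituimos t = 3 para obtener x = 644.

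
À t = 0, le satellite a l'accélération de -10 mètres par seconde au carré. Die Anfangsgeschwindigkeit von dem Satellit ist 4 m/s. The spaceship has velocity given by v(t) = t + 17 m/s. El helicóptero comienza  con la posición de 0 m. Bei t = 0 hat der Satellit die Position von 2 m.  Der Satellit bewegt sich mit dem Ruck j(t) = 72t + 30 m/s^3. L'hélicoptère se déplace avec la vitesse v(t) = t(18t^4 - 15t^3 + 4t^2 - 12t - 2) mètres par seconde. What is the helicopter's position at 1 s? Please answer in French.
Nous devons trouver l'intégrale de notre équation de la vitesse v(t) = t·(18·t^4 - 15·t^3 + 4·t^2 - 12·t - 2) 1 fois. La primitive de la vitesse, avec x(0) = 0, donne la position: x(t) = 3·t^6 - 3·t^5 + t^4 - 4·t^3 - t^2. De l'équation de la position x(t) = 3·t^6 - 3·t^5 + t^4 - 4·t^3 - t^2, nous substituons t = 1 pour obtenir x = -4.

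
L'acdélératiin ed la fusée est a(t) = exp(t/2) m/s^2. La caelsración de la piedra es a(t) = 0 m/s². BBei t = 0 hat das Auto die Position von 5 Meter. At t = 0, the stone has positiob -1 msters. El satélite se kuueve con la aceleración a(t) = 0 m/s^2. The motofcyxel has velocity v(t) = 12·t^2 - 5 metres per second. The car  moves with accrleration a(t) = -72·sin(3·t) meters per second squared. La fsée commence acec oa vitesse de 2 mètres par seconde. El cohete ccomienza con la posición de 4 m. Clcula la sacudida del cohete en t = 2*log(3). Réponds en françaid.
Pour résoudre ceci, nous devons prendre 1 dérivée de notre équation de l'accélération a(t) = exp(t/2). En dérivant l'accélération, nous obtenons le jerk: j(t) = exp(t/2)/2. En utilisant j(t) = exp(t/2)/2 et en substituant t = 2*log(3), nous trouvons j = 3/2.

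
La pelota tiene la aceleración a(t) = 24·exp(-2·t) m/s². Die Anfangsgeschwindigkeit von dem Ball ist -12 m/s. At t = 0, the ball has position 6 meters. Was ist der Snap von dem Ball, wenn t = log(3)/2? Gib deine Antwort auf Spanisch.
Partiendo de la aceleración a(t) = 24·exp(-2·t), tomamos 2 derivadas. Derivando la aceleración, obtenemos la sacudida: j(t) = -48·exp(-2·t). Tomando d/dt de j(t), encontramos s(t) = 96·exp(-2·t). Tenemos el snap s(t) = 96·exp(-2·t). Sustituyendo t = log(3)/2: s(log(3)/2) = 32.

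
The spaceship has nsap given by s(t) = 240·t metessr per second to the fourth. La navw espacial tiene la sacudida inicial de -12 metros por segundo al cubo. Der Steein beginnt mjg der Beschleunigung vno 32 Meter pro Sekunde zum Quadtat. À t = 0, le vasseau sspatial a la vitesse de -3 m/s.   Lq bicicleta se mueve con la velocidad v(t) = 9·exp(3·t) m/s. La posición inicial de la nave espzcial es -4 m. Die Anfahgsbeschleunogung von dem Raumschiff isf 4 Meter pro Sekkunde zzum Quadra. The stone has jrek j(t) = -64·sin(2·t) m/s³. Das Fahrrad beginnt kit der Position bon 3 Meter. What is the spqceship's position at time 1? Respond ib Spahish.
Necesitamos integrar nuestra ecuación del snap s(t) = 240·t 4 veces. Integrando el snap y usando la condición inicial j(0) = -12, obtenemos j(t) = 120·t^2 - 12. La integral de la sacudida, con a(0) = 4, da la aceleración: a(t) = 40·t^3 - 12·t + 4. Integrando la aceleración y usando la condición inicial v(0) = -3, obtenemos v(t) = 10·t^4 - 6·t^2 + 4·t - 3. La antiderivada de la velocidad, con x(0) = -4, da la posición: x(t) = 2·t^5 - 2·t^3 + 2·t^2 - 3·t - 4. Tenemos la posición x(t) = 2·t^5 - 2·t^3 + 2·t^2 - 3·t - 4. Sustituyendo t = 1: x(1) = -5.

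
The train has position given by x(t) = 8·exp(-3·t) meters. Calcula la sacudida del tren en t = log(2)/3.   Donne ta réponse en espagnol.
Partiendo de la posición x(t) = 8·exp(-3·t), tomamos 3 derivadas. La derivada de la posición da la velocidad: v(t) = -24·exp(-3·t). Tomando d/dt de v(t), encontramos a(t) = 72·exp(-3·t). Tomando d/dt de a(t), encontramos j(t) = -216·exp(-3·t). Usando j(t) = -216·exp(-3·t) y sustituyendo t = log(2)/3, encontramos j = -108.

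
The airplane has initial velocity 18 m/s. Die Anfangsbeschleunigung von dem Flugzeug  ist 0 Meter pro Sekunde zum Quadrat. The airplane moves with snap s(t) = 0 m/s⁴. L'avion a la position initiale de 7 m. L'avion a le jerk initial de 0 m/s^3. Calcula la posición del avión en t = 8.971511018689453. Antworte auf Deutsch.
Wir müssen das Integral unserer Gleichung für den Snap s(t) = 0 4-mal finden. Durch Integration von dem Snap und Verwendung der Anfangsbedingung j(0) = 0, erhalten wir j(t) = 0. Das Integral von dem Ruck ist die Beschleunigung. Mit a(0) = 0 erhalten wir a(t) = 0. Das Integral von der Beschleunigung ist die Geschwindigkeit. Mit v(0) = 18 erhalten wir v(t) = 18. Das Integral von der Geschwindigkeit ist die Position. Mit x(0) = 7 erhalten wir x(t) = 18·t + 7. Mit x(t) = 18·t + 7 und Einsetzen von t = 8.971511018689453, finden wir x = 168.487198336410.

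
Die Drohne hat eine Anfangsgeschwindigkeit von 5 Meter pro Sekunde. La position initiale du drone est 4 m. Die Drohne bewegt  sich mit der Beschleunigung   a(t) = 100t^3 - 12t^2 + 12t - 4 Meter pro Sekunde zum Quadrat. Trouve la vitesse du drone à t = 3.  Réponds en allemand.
Ausgehend von der Beschleunigung a(t) = 100·t^3 - 12·t^2 + 12·t - 4, nehmen wir 1 Stammfunktion. Das Integral von der Beschleunigung ist die Geschwindigkeit. Mit v(0) = 5 erhalten wir v(t) = 25·t^4 - 4·t^3 + 6·t^2 - 4·t + 5. Wir haben die Geschwindigkeit v(t) = 25·t^4 - 4·t^3 + 6·t^2 - 4·t + 5. Durch Einsetzen von t = 3: v(3) = 1964.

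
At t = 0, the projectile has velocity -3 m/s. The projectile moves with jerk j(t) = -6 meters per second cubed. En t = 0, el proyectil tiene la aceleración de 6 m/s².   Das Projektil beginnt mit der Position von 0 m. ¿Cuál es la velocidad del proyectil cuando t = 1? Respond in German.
Um dies zu lösen, müssen wir 2 Integrale unserer Gleichung für den Ruck j(t) = -6 finden. Das Integral von dem Ruck ist die Beschleunigung. Mit a(0) = 6 erhalten wir a(t) = 6 - 6·t. Das Integral von der Beschleunigung, mit v(0) = -3, ergibt die Geschwindigkeit: v(t) = -3·t^2 + 6·t - 3. Mit v(t) = -3·t^2 + 6·t - 3 und Einsetzen von t = 1, finden wir v = 0.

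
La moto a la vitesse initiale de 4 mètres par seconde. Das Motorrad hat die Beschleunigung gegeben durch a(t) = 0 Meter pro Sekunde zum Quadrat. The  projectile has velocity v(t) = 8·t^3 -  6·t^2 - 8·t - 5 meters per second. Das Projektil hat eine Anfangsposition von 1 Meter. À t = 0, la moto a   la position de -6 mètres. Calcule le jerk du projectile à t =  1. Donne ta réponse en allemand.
Um dies zu lösen, müssen wir 2 Ableitungen unserer Gleichung für die Geschwindigkeit v(t) = 8·t^3 - 6·t^2 - 8·t - 5 nehmen. Mit d/dt von v(t) finden wir a(t) = 24·t^2 - 12·t - 8. Durch Ableiten von der Beschleunigung erhalten wir den Ruck: j(t) = 48·t - 12. Wir haben den Ruck j(t) = 48·t - 12. Durch Einsetzen von t = 1: j(1) = 36.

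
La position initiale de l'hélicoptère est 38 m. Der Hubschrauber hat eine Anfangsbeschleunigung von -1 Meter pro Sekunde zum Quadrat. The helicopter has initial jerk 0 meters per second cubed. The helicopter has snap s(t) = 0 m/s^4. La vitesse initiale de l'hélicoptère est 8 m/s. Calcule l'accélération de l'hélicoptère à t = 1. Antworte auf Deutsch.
Ausgehend von dem Snap s(t) = 0, nehmen wir 2 Integrale. Das Integral von dem Snap ist der Ruck. Mit j(0) = 0 erhalten wir j(t) = 0. Das Integral von dem Ruck ist die Beschleunigung. Mit a(0) = -1 erhalten wir a(t) = -1. Aus der Gleichung für die Beschleunigung a(t) = -1, setzen wir t = 1 ein und erhalten a = -1.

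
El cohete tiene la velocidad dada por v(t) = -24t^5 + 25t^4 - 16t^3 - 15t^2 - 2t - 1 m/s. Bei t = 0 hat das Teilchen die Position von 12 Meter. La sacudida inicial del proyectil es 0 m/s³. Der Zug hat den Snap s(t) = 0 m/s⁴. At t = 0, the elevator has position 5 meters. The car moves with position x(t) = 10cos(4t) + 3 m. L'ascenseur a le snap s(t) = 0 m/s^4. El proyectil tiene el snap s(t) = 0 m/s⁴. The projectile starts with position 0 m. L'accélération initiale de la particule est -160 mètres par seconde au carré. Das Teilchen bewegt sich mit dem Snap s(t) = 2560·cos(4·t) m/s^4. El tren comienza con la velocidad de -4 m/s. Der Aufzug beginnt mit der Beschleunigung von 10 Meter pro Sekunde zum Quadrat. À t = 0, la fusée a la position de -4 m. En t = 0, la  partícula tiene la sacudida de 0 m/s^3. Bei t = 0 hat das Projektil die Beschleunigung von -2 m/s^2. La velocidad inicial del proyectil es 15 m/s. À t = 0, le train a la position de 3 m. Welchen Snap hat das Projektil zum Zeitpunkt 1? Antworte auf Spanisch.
De la ecuación del snap s(t) = 0, sustituimos t = 1 para obtener s = 0.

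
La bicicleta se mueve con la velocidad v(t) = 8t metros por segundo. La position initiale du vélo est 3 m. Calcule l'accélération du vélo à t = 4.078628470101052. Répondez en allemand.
Um dies zu lösen, müssen wir 1 Ableitung unserer Gleichung für die Geschwindigkeit v(t) = 8·t nehmen. Durch Ableiten von der Geschwindigkeit erhalten wir die Beschleunigung: a(t) = 8. Mit a(t) = 8 und Einsetzen von t = 4.078628470101052, finden wir a = 8.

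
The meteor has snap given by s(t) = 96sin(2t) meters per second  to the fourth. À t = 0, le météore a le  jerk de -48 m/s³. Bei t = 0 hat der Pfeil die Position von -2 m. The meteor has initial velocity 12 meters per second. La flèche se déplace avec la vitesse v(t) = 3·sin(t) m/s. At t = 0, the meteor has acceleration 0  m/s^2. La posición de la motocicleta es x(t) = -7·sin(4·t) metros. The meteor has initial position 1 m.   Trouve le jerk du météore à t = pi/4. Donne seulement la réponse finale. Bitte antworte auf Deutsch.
Der Ruck bei t = pi/4 ist j = 0.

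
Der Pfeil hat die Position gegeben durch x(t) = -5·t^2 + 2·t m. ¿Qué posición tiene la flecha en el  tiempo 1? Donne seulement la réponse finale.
x(1) = -3.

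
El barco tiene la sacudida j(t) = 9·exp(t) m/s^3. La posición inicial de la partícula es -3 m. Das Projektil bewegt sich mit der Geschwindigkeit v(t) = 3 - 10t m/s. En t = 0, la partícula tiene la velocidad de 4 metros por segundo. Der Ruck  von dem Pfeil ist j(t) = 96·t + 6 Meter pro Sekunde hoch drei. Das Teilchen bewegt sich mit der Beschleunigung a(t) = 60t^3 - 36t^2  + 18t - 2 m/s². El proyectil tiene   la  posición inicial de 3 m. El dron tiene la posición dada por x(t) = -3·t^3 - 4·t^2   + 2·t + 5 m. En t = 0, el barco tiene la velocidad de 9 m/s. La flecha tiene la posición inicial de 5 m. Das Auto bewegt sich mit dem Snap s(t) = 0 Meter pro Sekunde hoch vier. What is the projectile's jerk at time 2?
We must differentiate our velocity equation v(t) = 3 - 10·t 2 times. Taking d/dt of v(t), we find a(t) = -10. Taking d/dt of a(t), we find j(t) = 0. From the given jerk equation j(t) = 0, we substitute t = 2 to get j = 0.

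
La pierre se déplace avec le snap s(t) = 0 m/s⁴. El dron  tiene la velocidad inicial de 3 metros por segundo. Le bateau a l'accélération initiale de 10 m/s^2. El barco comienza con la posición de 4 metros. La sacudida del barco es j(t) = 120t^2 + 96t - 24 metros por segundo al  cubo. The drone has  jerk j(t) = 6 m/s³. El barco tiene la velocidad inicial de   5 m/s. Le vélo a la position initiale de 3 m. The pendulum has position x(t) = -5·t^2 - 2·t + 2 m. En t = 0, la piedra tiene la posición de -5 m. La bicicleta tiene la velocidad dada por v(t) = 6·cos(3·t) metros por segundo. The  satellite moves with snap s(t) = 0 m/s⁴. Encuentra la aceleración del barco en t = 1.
Para resolver esto, necesitamos tomar 1 integral de nuestra ecuación de la sacudida j(t) = 120·t^2 + 96·t - 24. La antiderivada de la sacudida, con a(0) = 10, da la aceleración: a(t) = 40·t^3 + 48·t^2 - 24·t + 10. Tenemos la aceleración a(t) = 40·t^3 + 48·t^2 - 24·t + 10. Sustituyendo t = 1: a(1) = 74.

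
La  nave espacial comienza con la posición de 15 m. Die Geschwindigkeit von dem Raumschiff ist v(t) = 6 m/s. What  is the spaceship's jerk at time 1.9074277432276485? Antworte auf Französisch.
Nous devons dériver notre équation de la vitesse v(t) = 6 2 fois. En prenant d/dt de v(t), nous trouvons a(t) = 0. La dérivée de l'accélération donne le jerk: j(t) = 0. Nous avons le jerk j(t) = 0. En substituant t = 1.9074277432276485: j(1.9074277432276485) = 0.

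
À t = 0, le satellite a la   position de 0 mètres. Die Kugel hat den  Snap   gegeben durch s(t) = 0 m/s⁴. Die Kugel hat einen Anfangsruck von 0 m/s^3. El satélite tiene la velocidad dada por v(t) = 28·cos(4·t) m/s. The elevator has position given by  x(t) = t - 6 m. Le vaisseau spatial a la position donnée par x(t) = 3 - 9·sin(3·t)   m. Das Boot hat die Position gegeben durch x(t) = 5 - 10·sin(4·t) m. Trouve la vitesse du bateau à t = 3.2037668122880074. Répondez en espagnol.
Partiendo de la posición x(t) = 5 - 10·sin(4·t), tomamos 1 derivada. Tomando d/dt de x(t), encontramos v(t) = -40·cos(4·t). Tenemos la velocidad v(t) = -40·cos(4·t). Sustituyendo t = 3.2037668122880074: v(3.2037668122880074) = -38.7693622542726.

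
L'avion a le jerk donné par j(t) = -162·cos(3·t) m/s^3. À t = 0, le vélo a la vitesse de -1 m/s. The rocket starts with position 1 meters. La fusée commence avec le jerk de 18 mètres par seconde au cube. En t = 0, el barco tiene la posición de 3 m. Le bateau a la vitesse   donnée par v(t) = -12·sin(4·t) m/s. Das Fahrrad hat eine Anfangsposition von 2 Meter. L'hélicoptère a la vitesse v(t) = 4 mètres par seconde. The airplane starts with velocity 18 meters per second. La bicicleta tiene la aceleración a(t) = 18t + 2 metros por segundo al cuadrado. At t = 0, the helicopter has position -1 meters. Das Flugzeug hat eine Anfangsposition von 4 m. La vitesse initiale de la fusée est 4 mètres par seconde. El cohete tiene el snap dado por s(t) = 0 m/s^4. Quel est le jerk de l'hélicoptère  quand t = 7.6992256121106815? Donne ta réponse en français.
Pour résoudre ceci, nous devons prendre 2 dérivées de notre équation de la vitesse v(t) = 4. La dérivée de la vitesse donne l'accélération: a(t) = 0. En dérivant l'accélération, nous obtenons le jerk: j(t) = 0. De l'équation du jerk j(t) = 0, nous substituons t = 7.6992256121106815 pour obtenir j = 0.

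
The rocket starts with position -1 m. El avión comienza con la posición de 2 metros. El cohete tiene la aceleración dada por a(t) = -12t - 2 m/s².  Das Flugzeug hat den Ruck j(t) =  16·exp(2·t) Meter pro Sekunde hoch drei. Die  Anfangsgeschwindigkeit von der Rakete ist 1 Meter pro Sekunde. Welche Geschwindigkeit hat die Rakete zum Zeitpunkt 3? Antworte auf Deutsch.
Wir müssen das Integral unserer Gleichung für die Beschleunigung a(t) = -12·t - 2 1-mal finden. Durch Integration von der Beschleunigung und Verwendung der Anfangsbedingung v(0) = 1, erhalten wir v(t) = -6·t^2 - 2·t + 1. Wir haben die Geschwindigkeit v(t) = -6·t^2 - 2·t + 1. Durch Einsetzen von t = 3: v(3) = -59.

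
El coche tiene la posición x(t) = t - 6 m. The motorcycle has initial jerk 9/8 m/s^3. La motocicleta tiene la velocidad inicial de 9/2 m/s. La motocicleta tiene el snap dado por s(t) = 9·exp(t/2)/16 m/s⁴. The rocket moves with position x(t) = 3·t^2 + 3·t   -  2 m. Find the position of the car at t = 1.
We have position x(t) = t - 6. Substituting t = 1: x(1) = -5.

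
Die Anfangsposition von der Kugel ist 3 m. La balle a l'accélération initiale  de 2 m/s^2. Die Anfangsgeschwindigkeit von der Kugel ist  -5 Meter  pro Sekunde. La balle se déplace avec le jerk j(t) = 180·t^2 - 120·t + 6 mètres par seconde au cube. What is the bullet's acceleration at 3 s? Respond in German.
Wir müssen unsere Gleichung für den Ruck j(t) = 180·t^2 - 120·t + 6 1-mal integrieren. Die Stammfunktion von dem Ruck, mit a(0) = 2, ergibt die Beschleunigung: a(t) = 60·t^3 - 60·t^2 + 6·t + 2. Aus der Gleichung für die Beschleunigung a(t) = 60·t^3 - 60·t^2 + 6·t + 2, setzen wir t = 3 ein und erhalten a = 1100.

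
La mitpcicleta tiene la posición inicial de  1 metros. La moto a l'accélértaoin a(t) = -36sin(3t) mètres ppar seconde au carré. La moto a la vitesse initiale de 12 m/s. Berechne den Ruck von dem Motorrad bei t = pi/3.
Ausgehend von der Beschleunigung a(t) = -36·sin(3·t), nehmen wir 1 Ableitung. Durch Ableiten von der Beschleunigung erhalten wir den Ruck: j(t) = -108·cos(3·t). Wir haben den Ruck j(t) = -108·cos(3·t). Durch Einsetzen von t = pi/3: j(pi/3) = 108.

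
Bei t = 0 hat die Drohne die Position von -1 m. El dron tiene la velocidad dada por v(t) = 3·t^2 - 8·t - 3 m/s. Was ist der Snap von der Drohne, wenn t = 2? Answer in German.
Wir müssen unsere Gleichung für die Geschwindigkeit v(t) = 3·t^2 - 8·t - 3 3-mal ableiten. Die Ableitung von der Geschwindigkeit ergibt die Beschleunigung: a(t) = 6·t - 8. Die Ableitung von der Beschleunigung ergibt den Ruck: j(t) = 6. Durch Ableiten von dem Ruck erhalten wir den Snap: s(t) = 0. Mit s(t) = 0 und Einsetzen von t = 2, finden wir s = 0.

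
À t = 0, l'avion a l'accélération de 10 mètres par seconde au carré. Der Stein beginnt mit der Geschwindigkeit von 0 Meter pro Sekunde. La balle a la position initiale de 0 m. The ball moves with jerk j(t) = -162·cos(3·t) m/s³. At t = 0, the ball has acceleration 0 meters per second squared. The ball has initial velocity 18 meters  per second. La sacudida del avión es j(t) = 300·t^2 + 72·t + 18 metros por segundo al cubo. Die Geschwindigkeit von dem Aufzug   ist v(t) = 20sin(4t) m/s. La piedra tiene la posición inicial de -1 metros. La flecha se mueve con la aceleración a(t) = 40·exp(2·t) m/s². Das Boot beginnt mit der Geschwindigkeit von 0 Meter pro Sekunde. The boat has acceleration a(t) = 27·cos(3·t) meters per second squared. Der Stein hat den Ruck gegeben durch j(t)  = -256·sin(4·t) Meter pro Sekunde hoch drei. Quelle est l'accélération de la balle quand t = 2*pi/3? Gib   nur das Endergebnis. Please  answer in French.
a(2*pi/3) = 0.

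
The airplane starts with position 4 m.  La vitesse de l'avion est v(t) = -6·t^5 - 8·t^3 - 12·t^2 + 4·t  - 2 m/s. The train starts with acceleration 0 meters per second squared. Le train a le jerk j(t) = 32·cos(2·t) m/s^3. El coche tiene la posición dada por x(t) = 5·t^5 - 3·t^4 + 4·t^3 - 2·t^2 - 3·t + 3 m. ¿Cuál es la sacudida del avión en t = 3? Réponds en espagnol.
Partiendo de la velocidad v(t) = -6·t^5 - 8·t^3 - 12·t^2 + 4·t - 2, tomamos 2 derivadas. Derivando la velocidad, obtenemos la aceleración: a(t) = -30·t^4 - 24·t^2 - 24·t + 4. La derivada de la aceleración da la sacudida: j(t) = -120·t^3 - 48·t - 24. Tenemos la sacudida j(t) = -120·t^3 - 48·t - 24. Sustituyendo t = 3: j(3) = -3408.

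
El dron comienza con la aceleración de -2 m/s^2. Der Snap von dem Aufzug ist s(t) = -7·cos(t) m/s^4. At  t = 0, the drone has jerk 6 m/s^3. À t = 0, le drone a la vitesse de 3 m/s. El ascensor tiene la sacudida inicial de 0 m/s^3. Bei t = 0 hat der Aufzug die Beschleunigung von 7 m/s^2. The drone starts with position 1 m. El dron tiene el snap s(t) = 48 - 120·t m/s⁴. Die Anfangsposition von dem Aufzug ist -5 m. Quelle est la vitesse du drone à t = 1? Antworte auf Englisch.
To find the answer, we compute 3 integrals of s(t) = 48 - 120·t. Integrating snap and using the initial condition j(0) = 6, we get j(t) = -60·t^2 + 48·t + 6. The antiderivative of jerk, with a(0) = -2, gives acceleration: a(t) = -20·t^3 + 24·t^2 + 6·t - 2. The antiderivative of acceleration, with v(0) = 3, gives velocity: v(t) = -5·t^4 + 8·t^3 + 3·t^2 - 2·t + 3. We have velocity v(t) = -5·t^4 + 8·t^3 + 3·t^2 - 2·t + 3. Substituting t = 1: v(1) = 7.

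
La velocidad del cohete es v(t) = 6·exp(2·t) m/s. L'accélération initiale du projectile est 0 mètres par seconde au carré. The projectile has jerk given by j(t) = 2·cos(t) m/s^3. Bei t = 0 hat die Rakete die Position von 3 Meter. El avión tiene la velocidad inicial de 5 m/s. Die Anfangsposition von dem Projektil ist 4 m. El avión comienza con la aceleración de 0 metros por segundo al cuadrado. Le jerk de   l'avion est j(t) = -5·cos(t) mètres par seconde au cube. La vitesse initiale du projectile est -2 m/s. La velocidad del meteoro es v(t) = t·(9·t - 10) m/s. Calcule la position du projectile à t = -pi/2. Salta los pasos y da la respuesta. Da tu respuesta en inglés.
At t = -pi/2, x = 6.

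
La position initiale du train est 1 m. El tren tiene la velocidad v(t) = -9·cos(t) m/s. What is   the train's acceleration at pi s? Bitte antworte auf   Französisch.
Nous devons dériver notre équation de la vitesse v(t) = -9·cos(t) 1 fois. En dérivant la vitesse, nous obtenons l'accélération: a(t) = 9·sin(t). En utilisant a(t) = 9·sin(t) et en substituant t = pi, nous trouvons a = 0.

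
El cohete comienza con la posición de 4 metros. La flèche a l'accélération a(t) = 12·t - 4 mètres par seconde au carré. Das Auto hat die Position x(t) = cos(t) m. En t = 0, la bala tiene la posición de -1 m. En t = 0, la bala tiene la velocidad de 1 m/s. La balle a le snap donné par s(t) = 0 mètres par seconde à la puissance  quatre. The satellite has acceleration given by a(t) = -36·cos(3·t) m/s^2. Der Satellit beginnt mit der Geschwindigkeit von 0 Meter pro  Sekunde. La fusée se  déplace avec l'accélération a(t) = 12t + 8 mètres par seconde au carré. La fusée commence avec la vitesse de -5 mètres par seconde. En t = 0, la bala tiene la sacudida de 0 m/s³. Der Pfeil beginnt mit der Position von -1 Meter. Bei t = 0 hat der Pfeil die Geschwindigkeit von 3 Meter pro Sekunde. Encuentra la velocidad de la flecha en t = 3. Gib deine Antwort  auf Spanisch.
Para resolver esto, necesitamos tomar 1 antiderivada de nuestra ecuación de la aceleración a(t) = 12·t - 4. La antiderivada de la aceleración es la velocidad. Usando v(0) = 3, obtenemos v(t) = 6·t^2 - 4·t + 3. De la ecuación de la velocidad v(t) = 6·t^2 - 4·t + 3, sustituimos t = 3 para obtener v = 45.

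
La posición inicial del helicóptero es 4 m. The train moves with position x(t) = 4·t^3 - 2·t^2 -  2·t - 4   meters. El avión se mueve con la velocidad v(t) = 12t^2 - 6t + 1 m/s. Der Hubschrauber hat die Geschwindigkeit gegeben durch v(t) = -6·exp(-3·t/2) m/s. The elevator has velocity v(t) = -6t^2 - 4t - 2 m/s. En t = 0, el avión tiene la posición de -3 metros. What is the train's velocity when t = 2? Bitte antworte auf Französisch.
Nous devons dériver notre équation de la position x(t) = 4·t^3 - 2·t^2 - 2·t - 4 1 fois. La dérivée de la position donne la vitesse: v(t) = 12·t^2 - 4·t - 2. En utilisant v(t) = 12·t^2 - 4·t - 2 et en substituant t = 2, nous trouvons v = 38.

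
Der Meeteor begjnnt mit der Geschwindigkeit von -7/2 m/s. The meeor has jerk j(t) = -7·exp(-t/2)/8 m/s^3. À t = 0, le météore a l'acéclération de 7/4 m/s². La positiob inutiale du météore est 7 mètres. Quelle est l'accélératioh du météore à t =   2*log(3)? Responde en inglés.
To solve this, we need to take 1 integral of our jerk equation j(t) = -7·exp(-t/2)/8. Finding the integral of j(t) and using a(0) = 7/4: a(t) = 7·exp(-t/2)/4. We have acceleration a(t) = 7·exp(-t/2)/4. Substituting t = 2*log(3): a(2*log(3)) = 7/12.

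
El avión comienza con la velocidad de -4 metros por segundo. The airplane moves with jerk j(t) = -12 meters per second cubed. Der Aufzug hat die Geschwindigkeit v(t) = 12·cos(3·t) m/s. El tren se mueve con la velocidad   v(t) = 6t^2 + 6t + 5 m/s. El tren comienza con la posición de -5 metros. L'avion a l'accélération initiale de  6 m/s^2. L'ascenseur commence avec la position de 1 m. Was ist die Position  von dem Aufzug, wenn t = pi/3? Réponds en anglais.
To find the answer, we compute 1 antiderivative of v(t) = 12·cos(3·t). Taking ∫v(t)dt and applying x(0) = 1, we find x(t) = 4·sin(3·t) + 1. We have position x(t) = 4·sin(3·t) + 1. Substituting t = pi/3: x(pi/3) = 1.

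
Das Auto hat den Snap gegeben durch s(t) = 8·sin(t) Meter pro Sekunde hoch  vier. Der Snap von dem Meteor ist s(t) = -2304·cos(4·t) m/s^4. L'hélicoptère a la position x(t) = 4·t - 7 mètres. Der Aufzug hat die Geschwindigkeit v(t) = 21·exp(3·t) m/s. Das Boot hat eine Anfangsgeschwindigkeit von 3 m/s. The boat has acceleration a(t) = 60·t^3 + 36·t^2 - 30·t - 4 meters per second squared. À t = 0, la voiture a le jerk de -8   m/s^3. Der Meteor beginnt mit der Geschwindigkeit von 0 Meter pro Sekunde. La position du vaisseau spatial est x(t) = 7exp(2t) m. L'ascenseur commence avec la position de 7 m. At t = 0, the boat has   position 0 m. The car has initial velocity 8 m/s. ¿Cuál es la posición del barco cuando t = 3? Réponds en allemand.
Wir müssen unsere Gleichung für die Beschleunigung a(t) = 60·t^3 + 36·t^2 - 30·t - 4 2-mal integrieren. Das Integral von der Beschleunigung, mit v(0) = 3, ergibt die Geschwindigkeit: v(t) = 15·t^4 + 12·t^3 - 15·t^2 - 4·t + 3. Die Stammfunktion von der Geschwindigkeit, mit x(0) = 0, ergibt die Position: x(t) = 3·t^5 + 3·t^4 - 5·t^3 - 2·t^2 + 3·t. Mit x(t) = 3·t^5 + 3·t^4 - 5·t^3 - 2·t^2 + 3·t und Einsetzen von t = 3, finden wir x = 828.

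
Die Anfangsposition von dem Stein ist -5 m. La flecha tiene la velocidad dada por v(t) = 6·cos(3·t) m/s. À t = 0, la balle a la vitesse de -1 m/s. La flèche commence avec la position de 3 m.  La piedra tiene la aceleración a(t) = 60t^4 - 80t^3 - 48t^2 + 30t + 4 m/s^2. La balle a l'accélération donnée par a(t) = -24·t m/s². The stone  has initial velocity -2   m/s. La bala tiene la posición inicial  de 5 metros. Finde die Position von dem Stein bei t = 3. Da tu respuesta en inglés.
We must find the antiderivative of our acceleration equation a(t) = 60·t^4 - 80·t^3 - 48·t^2 + 30·t + 4 2 times. Finding the integral of a(t) and using v(0) = -2: v(t) = 12·t^5 - 20·t^4 - 16·t^3 + 15·t^2 + 4·t - 2. The antiderivative of velocity is position. Using x(0) = -5, we get x(t) = 2·t^6 - 4·t^5 - 4·t^4 + 5·t^3 + 2·t^2 - 2·t - 5. We have position x(t) = 2·t^6 - 4·t^5 - 4·t^4 + 5·t^3 + 2·t^2 - 2·t - 5. Substituting t = 3: x(3) = 304.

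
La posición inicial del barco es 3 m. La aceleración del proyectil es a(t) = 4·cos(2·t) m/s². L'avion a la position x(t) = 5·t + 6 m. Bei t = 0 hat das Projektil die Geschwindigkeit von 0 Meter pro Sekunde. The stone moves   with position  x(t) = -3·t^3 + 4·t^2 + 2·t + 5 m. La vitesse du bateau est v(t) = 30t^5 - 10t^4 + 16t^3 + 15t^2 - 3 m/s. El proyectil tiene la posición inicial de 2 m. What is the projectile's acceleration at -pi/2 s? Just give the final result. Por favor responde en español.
En t = -pi/2, a = -4.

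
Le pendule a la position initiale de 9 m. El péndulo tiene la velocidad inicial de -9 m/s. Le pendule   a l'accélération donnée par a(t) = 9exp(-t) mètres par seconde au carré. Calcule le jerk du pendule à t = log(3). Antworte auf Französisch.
Pour résoudre ceci, nous devons prendre 1 dérivée de notre équation de l'accélération a(t) = 9·exp(-t). En prenant d/dt de a(t), nous trouvons j(t) = -9·exp(-t). De l'équation du jerk j(t) = -9·exp(-t), nous substituons t = log(3) pour obtenir j = -3.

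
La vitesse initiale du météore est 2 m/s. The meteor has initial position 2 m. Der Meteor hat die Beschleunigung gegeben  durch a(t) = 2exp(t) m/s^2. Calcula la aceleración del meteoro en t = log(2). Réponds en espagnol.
De la ecuación de la aceleración a(t) = 2·exp(t), sustituimos t = log(2) para obtener a = 4.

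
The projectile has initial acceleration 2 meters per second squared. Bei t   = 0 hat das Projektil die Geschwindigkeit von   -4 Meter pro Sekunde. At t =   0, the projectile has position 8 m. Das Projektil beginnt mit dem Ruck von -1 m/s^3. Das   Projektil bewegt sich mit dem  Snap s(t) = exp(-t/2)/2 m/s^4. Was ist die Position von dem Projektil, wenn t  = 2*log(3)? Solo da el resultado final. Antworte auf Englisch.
The answer is 8/3.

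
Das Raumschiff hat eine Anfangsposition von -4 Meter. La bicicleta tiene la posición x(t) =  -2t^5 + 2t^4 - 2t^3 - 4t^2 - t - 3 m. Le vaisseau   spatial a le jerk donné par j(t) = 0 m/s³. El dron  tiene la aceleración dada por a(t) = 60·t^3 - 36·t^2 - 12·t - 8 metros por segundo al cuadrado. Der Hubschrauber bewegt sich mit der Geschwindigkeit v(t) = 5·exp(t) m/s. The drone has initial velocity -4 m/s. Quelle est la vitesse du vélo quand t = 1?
En partant de la position x(t) = -2·t^5 + 2·t^4 - 2·t^3 - 4·t^2 - t - 3, nous prenons 1 dérivée. En dérivant la position, nous obtenons la vitesse: v(t) = -10·t^4 + 8·t^3 - 6·t^2 - 8·t - 1. De l'équation de la vitesse v(t) = -10·t^4 + 8·t^3 - 6·t^2 - 8·t - 1, nous substituons t = 1 pour obtenir v = -17.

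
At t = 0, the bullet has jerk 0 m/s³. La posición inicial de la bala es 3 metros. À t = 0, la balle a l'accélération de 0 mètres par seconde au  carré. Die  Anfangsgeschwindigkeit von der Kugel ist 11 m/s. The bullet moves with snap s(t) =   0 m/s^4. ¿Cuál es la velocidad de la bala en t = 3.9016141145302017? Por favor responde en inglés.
We must find the antiderivative of our snap equation s(t) = 0 3 times. Finding the integral of s(t) and using j(0) = 0: j(t) = 0. Finding the antiderivative of j(t) and using a(0) = 0: a(t) = 0. The antiderivative of acceleration is velocity. Using v(0) = 11, we get v(t) = 11. We have velocity v(t) = 11. Substituting t = 3.9016141145302017: v(3.9016141145302017) = 11.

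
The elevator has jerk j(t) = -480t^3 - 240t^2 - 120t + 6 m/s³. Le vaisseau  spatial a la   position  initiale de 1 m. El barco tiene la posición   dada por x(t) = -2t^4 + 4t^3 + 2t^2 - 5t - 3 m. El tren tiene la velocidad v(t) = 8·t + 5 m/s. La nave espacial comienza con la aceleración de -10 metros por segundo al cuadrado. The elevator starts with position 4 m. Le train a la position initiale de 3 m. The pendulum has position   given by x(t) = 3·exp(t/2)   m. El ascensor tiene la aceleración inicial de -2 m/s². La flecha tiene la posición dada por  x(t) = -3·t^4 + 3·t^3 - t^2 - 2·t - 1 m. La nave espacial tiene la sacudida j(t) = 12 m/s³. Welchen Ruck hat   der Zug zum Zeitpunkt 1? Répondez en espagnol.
Para resolver esto, necesitamos tomar 2 derivadas de nuestra ecuación de la velocidad v(t) = 8·t + 5. Derivando la velocidad, obtenemos la aceleración: a(t) = 8. La derivada de la aceleración da la sacudida: j(t) = 0. De la ecuación de la sacudida j(t) = 0, sustituimos t = 1 para obtener j = 0.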